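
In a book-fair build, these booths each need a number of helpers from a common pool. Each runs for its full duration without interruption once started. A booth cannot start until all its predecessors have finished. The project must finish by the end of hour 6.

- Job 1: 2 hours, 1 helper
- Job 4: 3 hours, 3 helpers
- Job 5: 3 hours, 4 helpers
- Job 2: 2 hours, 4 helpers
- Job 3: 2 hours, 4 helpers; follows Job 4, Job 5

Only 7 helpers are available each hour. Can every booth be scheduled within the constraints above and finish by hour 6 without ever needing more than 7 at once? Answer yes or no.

no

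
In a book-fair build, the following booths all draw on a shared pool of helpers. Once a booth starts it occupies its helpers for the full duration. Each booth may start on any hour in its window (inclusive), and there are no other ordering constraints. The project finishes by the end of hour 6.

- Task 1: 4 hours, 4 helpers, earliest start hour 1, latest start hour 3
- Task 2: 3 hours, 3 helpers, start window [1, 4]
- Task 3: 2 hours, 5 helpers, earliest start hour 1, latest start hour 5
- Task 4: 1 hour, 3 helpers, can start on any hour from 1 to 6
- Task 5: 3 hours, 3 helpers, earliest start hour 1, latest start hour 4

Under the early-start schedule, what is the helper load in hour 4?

At early start, hour 4 has: Task 1.
Demand: 4 = 4.

4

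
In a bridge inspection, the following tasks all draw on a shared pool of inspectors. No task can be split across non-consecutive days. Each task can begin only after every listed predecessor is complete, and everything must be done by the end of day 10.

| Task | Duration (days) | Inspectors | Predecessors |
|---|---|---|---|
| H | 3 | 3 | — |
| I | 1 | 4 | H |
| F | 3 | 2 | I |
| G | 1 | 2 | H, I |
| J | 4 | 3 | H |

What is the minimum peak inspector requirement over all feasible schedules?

Early-start (H@1, I@4, F@5, G@5, J@4) gives peak 7: d1:3  d2:3  d3:3  d4:7  d5:7  d6:5  d7:5  d8:0  d9:0  d10:0.
Shift J→6.
Schedule H@1, I@4, F@5, G@5, J@6: d1:3  d2:3  d3:3  d4:4  d5:4  d6:5  d7:5  d8:3  d9:3  d10:0 — peak 5.

5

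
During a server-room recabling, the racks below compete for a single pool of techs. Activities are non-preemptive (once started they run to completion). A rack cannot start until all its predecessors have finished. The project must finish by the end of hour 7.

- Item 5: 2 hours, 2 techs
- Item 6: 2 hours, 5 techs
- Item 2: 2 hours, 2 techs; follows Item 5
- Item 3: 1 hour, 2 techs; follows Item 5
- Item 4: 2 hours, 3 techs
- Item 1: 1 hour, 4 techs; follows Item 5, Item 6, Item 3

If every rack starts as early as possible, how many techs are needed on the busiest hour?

10

Early-start schedule: Item 5@1, Item 6@1, Item 2@3, Item 3@3, Item 4@1, Item 1@4.
Load per hour: hour 1: 10, hour 2: 10, hour 3: 4, hour 4: 6, hour 5: 0, hour 6: 0, hour 7: 0.
Peak is 10.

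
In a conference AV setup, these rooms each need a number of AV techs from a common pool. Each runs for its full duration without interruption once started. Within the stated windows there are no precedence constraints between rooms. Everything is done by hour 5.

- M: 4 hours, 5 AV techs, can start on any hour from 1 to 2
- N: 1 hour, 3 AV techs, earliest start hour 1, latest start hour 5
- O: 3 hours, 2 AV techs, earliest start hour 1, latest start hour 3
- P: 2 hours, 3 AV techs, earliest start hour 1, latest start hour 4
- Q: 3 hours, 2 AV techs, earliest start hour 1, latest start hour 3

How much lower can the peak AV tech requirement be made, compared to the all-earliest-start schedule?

Early-start peak: h1:15  h2:12  h3:9  h4:5  h5:0 ⇒ 15.
Leveled (M@1, N@5, O@1, P@4, Q@1): h1:9  h2:9  h3:9  h4:8  h5:6 ⇒ 9.
Reduction 15 − 9 = 6.

6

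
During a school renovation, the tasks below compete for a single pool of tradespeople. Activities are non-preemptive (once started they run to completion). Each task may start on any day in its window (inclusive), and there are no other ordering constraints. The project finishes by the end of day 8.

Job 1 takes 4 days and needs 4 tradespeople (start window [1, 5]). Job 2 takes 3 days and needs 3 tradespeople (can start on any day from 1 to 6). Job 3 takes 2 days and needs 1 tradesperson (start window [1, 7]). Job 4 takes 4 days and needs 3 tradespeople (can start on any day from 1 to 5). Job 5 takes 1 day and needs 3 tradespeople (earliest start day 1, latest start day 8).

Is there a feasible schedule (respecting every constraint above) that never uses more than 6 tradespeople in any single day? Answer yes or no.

yes

Schedule Job 1@1, Job 2@5, Job 3@1, Job 4@5, Job 5@8: d1:5  d2:5  d3:4  d4:4  d5:6  d6:6  d7:6  d8:6 — peak 6 ≤ 6.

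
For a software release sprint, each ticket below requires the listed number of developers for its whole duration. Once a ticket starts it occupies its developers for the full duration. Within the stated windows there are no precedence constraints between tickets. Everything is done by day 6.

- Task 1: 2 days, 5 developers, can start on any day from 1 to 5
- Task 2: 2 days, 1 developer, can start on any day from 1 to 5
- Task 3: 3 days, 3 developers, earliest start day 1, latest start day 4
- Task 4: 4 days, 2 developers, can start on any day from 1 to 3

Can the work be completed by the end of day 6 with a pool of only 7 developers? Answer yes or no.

Schedule Task 1@1, Task 2@1, Task 3@3, Task 4@3: d1:6  d2:6  d3:5  d4:5  d5:5  d6:2 — peak 6 ≤ 7.

yes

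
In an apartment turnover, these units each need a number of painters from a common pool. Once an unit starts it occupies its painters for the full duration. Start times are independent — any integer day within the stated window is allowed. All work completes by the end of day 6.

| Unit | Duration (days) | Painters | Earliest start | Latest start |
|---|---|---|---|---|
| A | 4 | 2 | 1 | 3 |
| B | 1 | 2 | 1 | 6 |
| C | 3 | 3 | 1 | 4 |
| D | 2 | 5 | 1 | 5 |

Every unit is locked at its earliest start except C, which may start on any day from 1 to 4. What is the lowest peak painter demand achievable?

9

C@1: d1:12  d2:10  d3:5  d4:2  d5:0  d6:0 → peak 12
C@2: d1:9  d2:10  d3:5  d4:5  d5:0  d6:0 → peak 10
C@3: d1:9  d2:7  d3:5  d4:5  d5:3  d6:0 → peak 9
C@4: d1:9  d2:7  d3:2  d4:5  d5:3  d6:3 → peak 9
Best is C@3, peak 9.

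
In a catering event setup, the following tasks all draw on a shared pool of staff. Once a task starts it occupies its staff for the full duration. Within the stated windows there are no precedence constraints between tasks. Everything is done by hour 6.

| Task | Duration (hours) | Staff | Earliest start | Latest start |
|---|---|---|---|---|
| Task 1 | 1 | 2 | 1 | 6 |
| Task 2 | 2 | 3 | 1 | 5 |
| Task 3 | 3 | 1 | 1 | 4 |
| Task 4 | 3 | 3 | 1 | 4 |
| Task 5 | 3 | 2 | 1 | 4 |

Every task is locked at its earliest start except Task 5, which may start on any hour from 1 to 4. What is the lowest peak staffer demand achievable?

9

Task 5@1: h1:11  h2:9  h3:6  h4:0  h5:0  h6:0 → peak 11
Task 5@2: h1:9  h2:9  h3:6  h4:2  h5:0  h6:0 → peak 9
Task 5@3: h1:9  h2:7  h3:6  h4:2  h5:2  h6:0 → peak 9
Task 5@4: h1:9  h2:7  h3:4  h4:2  h5:2  h6:2 → peak 9
Best is Task 5@2, peak 9.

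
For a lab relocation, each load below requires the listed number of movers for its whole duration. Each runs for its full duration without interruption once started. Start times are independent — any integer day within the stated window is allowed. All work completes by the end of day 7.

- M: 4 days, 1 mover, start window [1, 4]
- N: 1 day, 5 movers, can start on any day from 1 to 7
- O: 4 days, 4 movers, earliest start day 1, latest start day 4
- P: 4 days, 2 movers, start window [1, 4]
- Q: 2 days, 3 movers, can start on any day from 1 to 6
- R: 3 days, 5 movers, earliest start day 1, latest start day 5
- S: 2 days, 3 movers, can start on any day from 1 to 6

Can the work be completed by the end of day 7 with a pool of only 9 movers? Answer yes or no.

Schedule M@1, N@1, O@4, P@1, Q@2, R@5, S@2: d1:8  d2:9  d3:9  d4:7  d5:9  d6:9  d7:9 — peak 9 ≤ 9.

yes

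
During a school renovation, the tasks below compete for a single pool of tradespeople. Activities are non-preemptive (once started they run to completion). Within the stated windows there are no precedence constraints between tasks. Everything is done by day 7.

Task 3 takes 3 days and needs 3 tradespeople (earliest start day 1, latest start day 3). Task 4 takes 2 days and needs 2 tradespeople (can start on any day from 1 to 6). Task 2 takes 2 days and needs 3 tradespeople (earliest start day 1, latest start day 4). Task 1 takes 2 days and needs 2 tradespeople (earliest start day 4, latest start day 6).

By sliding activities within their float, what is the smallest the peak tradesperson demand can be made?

Early-start (Task 3@1, Task 4@1, Task 2@1, Task 1@4) gives peak 8: d1:8  d2:8  d3:3  d4:2  d5:2  d6:0  d7:0.
Shift Task 4→6, Task 2→4, Task 1→6.
Schedule Task 3@1, Task 4@6, Task 2@4, Task 1@6: d1:3  d2:3  d3:3  d4:3  d5:3  d6:4  d7:4 — peak 4.
Total tradesperson-days = 23 over 7 days ⇒ peak ≥ ⌈23/7⌉ = 4, so 4 is optimal.

4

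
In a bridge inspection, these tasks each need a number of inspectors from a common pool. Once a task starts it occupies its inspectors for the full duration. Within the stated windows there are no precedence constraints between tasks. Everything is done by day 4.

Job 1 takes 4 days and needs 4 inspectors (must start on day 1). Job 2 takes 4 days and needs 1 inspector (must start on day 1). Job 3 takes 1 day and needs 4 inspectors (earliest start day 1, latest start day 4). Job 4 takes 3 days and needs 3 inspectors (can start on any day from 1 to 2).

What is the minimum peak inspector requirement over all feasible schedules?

Early-start (Job 1@1, Job 2@1, Job 3@1, Job 4@1) gives peak 12: d1:12  d2:8  d3:8  d4:5.
Shift Job 4→2.
Schedule Job 1@1, Job 2@1, Job 3@1, Job 4@2: d1:9  d2:8  d3:8  d4:8 — peak 9.
Total inspector-days = 33 over 4 days ⇒ peak ≥ ⌈33/4⌉ = 9, so 9 is optimal.

9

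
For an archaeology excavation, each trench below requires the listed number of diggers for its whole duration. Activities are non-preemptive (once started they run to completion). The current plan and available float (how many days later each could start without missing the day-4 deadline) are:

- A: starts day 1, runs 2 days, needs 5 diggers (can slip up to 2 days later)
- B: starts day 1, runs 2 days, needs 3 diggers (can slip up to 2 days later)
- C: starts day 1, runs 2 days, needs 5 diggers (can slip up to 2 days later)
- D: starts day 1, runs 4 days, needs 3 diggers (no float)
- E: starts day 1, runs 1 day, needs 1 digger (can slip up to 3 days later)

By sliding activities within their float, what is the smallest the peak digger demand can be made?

11

Early-start (A@1, B@1, C@1, D@1, E@1) gives peak 17: d1:17  d2:16  d3:3  d4:3.
Shift C→3, E→3.
Schedule A@1, B@1, C@3, D@1, E@3: d1:11  d2:11  d3:9  d4:8 — peak 11.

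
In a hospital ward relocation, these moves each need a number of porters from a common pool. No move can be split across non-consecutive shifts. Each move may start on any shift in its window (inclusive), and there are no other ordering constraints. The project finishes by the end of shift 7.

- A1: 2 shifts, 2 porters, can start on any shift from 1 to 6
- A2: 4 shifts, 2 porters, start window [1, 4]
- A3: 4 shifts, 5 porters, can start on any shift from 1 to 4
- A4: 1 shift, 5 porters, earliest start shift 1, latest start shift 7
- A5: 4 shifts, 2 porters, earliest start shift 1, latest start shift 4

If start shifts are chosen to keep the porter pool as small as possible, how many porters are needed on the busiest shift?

Early-start (A1@1, A2@1, A3@1, A4@1, A5@1) gives peak 16: s1:16  s2:11  s3:9  s4:9  s5:0  s6:0  s7:0.
Shift A4→5, A5→3.
Schedule A1@1, A2@1, A3@1, A4@5, A5@3: s1:9  s2:9  s3:9  s4:9  s5:7  s6:2  s7:0 — peak 9.

9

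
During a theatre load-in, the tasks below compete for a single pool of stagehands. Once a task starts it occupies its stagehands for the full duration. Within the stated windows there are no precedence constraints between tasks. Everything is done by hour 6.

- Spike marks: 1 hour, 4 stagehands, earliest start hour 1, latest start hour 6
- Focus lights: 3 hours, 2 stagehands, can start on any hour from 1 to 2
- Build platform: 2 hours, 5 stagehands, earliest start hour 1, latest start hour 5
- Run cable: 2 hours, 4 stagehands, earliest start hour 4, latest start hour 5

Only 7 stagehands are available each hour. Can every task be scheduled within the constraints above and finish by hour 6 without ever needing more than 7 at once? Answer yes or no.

yes

Schedule Spike marks@1, Focus lights@1, Build platform@2, Run cable@4: h1:6  h2:7  h3:7  h4:4  h5:4  h6:0 — peak 7 ≤ 7.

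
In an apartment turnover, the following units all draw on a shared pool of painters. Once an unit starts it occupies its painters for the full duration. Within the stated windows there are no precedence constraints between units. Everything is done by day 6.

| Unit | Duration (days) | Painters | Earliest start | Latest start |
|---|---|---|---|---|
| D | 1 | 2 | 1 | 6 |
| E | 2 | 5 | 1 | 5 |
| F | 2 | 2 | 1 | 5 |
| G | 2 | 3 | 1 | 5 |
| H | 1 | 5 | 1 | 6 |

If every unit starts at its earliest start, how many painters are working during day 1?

17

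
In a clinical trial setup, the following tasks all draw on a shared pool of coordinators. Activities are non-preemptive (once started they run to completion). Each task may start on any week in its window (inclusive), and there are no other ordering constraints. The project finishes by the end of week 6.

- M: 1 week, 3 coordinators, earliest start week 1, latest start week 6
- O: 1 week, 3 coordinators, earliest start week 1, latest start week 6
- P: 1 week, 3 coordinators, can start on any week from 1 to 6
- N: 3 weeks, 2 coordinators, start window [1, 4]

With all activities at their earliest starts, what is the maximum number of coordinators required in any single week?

Early-start schedule: M@1, O@1, P@1, N@1.
Load per week: week 1: 11, week 2: 2, week 3: 2, week 4: 0, week 5: 0, week 6: 0.
Peak is 11.

11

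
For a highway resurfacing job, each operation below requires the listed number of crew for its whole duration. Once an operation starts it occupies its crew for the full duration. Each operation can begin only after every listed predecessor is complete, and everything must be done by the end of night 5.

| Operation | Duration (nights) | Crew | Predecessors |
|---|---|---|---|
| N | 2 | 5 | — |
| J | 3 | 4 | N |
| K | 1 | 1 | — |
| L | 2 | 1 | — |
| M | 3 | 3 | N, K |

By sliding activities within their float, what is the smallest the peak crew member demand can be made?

7

Schedule N@1, J@3, K@1, L@1, M@3: n1:7  n2:6  n3:7  n4:7  n5:7 — peak 7.
Total crew member-nights = 34 over 5 nights ⇒ peak ≥ ⌈34/5⌉ = 7, so 7 is optimal.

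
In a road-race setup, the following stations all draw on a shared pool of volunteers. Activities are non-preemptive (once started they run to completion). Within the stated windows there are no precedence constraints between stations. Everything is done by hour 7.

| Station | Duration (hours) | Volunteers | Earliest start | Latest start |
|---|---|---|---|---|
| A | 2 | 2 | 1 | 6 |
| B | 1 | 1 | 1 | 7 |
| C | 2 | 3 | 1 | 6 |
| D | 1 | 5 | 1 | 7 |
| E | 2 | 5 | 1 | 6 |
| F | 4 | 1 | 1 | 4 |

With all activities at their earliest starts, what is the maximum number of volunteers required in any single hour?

Early-start schedule: A@1, B@1, C@1, D@1, E@1, F@1.
Load per hour: hour 1: 17, hour 2: 11, hour 3: 1, hour 4: 1, hour 5: 0, hour 6: 0, hour 7: 0.
Peak is 17.

17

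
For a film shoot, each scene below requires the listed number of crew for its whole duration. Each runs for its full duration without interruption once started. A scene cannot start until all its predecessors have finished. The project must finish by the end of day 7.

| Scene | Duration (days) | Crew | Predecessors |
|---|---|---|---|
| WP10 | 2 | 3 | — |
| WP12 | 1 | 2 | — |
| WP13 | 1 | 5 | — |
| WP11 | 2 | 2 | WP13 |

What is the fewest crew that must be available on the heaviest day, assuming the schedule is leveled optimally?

5

Early-start (WP10@1, WP12@1, WP13@1, WP11@2) gives peak 10: d1:10  d2:5  d3:2  d4:0  d5:0  d6:0  d7:0.
Shift WP13→3, WP11→4.
Schedule WP10@1, WP12@1, WP13@3, WP11@4: d1:5  d2:3  d3:5  d4:2  d5:2  d6:0  d7:0 — peak 5.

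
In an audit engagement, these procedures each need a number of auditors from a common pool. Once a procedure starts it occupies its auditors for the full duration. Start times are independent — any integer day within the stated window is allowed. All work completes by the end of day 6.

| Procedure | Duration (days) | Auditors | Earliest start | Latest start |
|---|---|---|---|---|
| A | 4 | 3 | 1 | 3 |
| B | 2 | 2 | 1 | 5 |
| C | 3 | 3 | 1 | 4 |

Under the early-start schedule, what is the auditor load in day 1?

At early start, day 1 has: A, B, C.
Demand: 3 + 2 + 3 = 8.

8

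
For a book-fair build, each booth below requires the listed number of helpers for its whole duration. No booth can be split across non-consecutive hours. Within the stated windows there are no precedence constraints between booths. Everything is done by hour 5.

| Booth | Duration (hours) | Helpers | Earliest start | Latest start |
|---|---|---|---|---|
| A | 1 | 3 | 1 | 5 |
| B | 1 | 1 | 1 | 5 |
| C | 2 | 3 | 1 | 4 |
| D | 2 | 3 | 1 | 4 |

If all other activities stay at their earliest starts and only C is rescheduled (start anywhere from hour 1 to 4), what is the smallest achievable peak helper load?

C@1: h1:10  h2:6  h3:0  h4:0  h5:0 → peak 10
C@2: h1:7  h2:6  h3:3  h4:0  h5:0 → peak 7
C@3: h1:7  h2:3  h3:3  h4:3  h5:0 → peak 7
C@4: h1:7  h2:3  h3:0  h4:3  h5:3 → peak 7
Best is C@2, peak 7.

7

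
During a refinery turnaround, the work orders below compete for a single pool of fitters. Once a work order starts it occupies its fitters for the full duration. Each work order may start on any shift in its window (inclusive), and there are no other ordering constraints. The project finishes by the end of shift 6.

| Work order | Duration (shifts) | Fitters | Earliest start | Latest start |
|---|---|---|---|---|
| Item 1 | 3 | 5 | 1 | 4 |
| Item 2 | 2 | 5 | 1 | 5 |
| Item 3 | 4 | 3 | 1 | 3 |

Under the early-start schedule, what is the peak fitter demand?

13

Early-start schedule: Item 1@1, Item 2@1, Item 3@1.
Load per shift: shift 1: 13, shift 2: 13, shift 3: 8, shift 4: 3, shift 5: 0, shift 6: 0.
Peak is 13.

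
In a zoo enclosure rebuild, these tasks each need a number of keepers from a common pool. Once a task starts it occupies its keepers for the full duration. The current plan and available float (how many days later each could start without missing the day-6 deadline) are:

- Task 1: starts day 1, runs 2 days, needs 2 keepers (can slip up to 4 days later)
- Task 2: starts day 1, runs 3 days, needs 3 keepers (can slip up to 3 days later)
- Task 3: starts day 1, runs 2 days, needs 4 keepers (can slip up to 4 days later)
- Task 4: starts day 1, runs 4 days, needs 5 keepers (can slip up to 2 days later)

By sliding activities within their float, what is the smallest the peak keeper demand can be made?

Early-start (Task 1@1, Task 2@1, Task 3@1, Task 4@1) gives peak 14: d1:14  d2:14  d3:8  d4:5  d5:0  d6:0.
Shift Task 2→3, Task 4→3.
Schedule Task 1@1, Task 2@3, Task 3@1, Task 4@3: d1:6  d2:6  d3:8  d4:8  d5:8  d6:5 — peak 8.

8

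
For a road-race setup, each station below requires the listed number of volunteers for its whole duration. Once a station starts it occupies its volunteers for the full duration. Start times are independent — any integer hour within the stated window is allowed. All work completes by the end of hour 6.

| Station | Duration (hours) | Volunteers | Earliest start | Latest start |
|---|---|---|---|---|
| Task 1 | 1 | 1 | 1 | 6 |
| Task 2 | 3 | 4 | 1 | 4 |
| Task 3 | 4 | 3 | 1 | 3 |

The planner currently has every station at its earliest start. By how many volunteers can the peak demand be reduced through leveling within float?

Early-start peak: h1:8  h2:7  h3:7  h4:3  h5:0  h6:0 ⇒ 8.
Leveled (Task 1@1, Task 2@1, Task 3@2): h1:5  h2:7  h3:7  h4:3  h5:3  h6:0 ⇒ 7.
Reduction 8 − 7 = 1.

1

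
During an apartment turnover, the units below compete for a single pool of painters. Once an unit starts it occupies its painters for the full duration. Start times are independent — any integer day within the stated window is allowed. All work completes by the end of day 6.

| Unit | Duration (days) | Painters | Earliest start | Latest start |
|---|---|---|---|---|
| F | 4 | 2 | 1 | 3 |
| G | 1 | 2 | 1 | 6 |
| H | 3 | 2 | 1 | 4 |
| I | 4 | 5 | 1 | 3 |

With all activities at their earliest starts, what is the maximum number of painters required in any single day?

Early-start schedule: F@1, G@1, H@1, I@1.
Load per day: day 1: 11, day 2: 9, day 3: 9, day 4: 7, day 5: 0, day 6: 0.
Peak is 11.

11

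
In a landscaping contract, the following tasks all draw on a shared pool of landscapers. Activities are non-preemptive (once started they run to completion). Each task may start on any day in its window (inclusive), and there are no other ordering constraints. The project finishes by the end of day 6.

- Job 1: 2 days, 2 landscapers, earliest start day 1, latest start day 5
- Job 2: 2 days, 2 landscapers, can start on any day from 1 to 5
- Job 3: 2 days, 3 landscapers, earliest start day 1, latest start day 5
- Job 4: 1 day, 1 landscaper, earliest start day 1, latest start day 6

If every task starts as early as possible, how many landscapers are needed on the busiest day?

8

Early-start schedule: Job 1@1, Job 2@1, Job 3@1, Job 4@1.
Load per day: day 1: 8, day 2: 7, day 3: 0, day 4: 0, day 5: 0, day 6: 0.
Peak is 8.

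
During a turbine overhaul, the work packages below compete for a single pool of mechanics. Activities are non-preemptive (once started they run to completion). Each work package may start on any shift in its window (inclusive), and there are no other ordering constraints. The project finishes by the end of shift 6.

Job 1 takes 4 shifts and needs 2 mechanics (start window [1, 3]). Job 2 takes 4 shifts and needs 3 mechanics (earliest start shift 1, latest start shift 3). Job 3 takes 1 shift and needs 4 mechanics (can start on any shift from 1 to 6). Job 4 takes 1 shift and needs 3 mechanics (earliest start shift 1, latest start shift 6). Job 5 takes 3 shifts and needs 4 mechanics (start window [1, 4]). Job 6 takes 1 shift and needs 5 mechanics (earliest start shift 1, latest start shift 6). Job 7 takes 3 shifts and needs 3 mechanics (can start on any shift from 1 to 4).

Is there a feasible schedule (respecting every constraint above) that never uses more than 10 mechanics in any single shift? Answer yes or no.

Schedule Job 1@1, Job 2@1, Job 3@5, Job 4@5, Job 5@1, Job 6@6, Job 7@4: s1:9  s2:9  s3:9  s4:8  s5:10  s6:8 — peak 10 ≤ 10.

yes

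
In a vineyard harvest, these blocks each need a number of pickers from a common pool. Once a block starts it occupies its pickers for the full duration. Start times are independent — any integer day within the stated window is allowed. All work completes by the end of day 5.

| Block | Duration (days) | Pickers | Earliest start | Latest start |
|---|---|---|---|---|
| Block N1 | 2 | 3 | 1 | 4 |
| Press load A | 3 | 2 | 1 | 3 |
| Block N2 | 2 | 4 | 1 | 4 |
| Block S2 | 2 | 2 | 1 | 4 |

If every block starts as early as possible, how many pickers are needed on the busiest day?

Early-start schedule: Block N1@1, Press load A@1, Block N2@1, Block S2@1.
Load per day: day 1: 11, day 2: 11, day 3: 2, day 4: 0, day 5: 0.
Peak is 11.

11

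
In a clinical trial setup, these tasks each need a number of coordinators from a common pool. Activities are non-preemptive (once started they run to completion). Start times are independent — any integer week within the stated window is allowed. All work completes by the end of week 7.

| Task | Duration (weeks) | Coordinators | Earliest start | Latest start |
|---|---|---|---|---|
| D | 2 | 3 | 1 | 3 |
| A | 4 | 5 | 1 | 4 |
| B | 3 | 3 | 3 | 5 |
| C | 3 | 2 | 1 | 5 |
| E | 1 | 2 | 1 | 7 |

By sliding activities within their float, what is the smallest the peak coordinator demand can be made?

Early-start (D@1, A@1, B@3, C@1, E@1) gives peak 12: w1:12  w2:10  w3:10  w4:8  w5:3  w6:0  w7:0.
Shift C→5, E→5.
Schedule D@1, A@1, B@3, C@5, E@5: w1:8  w2:8  w3:8  w4:8  w5:7  w6:2  w7:2 — peak 8.

8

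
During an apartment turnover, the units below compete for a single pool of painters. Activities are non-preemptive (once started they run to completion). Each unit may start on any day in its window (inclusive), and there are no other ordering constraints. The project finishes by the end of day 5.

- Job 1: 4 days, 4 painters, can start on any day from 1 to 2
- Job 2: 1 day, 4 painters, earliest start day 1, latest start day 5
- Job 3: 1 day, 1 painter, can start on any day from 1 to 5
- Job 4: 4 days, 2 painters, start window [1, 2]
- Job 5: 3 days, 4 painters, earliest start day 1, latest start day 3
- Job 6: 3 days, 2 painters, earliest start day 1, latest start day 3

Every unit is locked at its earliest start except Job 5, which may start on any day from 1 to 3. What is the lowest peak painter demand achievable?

13

Job 5@1: d1:17  d2:12  d3:12  d4:6  d5:0 → peak 17
Job 5@2: d1:13  d2:12  d3:12  d4:10  d5:0 → peak 13
Job 5@3: d1:13  d2:8  d3:12  d4:10  d5:4 → peak 13
Best is Job 5@2, peak 13.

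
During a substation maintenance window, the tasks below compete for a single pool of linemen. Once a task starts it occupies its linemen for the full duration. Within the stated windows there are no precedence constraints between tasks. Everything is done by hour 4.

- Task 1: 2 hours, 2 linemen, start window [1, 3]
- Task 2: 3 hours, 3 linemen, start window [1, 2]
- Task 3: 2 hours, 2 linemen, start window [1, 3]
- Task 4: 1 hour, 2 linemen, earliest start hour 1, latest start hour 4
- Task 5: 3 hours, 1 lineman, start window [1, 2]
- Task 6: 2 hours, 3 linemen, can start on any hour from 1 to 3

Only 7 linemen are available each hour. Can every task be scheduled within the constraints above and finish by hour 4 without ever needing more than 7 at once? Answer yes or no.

The minimum achievable peak is 8; 7 < 8, so no feasible schedule stays within the cap.

no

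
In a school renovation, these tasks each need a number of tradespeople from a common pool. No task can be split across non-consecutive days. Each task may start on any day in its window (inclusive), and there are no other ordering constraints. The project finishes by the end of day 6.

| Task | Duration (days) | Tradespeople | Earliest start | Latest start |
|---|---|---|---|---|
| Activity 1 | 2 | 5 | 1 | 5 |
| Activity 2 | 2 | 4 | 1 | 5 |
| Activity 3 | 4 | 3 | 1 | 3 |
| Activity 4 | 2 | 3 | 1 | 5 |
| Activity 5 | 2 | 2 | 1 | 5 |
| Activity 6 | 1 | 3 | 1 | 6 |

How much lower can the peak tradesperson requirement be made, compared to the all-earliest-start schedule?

Early-start peak: d1:20  d2:17  d3:3  d4:3  d5:0  d6:0 ⇒ 20.
Leveled (Activity 1@1, Activity 2@3, Activity 3@1, Activity 4@5, Activity 5@5, Activity 6@5): d1:8  d2:8  d3:7  d4:7  d5:8  d6:5 ⇒ 8.
Reduction 20 − 8 = 12.

12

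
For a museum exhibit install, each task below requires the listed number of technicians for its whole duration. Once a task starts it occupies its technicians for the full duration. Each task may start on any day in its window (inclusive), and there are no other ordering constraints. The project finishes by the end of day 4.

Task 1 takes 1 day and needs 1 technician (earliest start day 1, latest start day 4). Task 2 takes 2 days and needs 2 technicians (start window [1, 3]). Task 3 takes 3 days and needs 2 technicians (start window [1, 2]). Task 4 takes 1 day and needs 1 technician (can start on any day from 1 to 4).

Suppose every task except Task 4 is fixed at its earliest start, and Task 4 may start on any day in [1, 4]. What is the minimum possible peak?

Task 4@1: d1:6  d2:4  d3:2  d4:0 → peak 6
Task 4@2: d1:5  d2:5  d3:2  d4:0 → peak 5
Task 4@3: d1:5  d2:4  d3:3  d4:0 → peak 5
Task 4@4: d1:5  d2:4  d3:2  d4:1 → peak 5
Best is Task 4@2, peak 5.

5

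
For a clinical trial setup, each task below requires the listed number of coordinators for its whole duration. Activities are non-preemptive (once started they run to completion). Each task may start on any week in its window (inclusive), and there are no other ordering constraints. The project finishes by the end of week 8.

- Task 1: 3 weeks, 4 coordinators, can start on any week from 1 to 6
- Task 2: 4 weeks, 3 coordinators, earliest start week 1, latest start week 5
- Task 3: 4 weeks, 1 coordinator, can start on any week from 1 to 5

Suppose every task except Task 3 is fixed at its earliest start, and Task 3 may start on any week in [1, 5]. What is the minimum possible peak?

Task 3@1: w1:8  w2:8  w3:8  w4:4  w5:0  w6:0  w7:0  w8:0 → peak 8
Task 3@2: w1:7  w2:8  w3:8  w4:4  w5:1  w6:0  w7:0  w8:0 → peak 8
Task 3@3: w1:7  w2:7  w3:8  w4:4  w5:1  w6:1  w7:0  w8:0 → peak 8
Task 3@4: w1:7  w2:7  w3:7  w4:4  w5:1  w6:1  w7:1  w8:0 → peak 7
Task 3@5: w1:7  w2:7  w3:7  w4:3  w5:1  w6:1  w7:1  w8:1 → peak 7
Best is Task 3@4, peak 7.

7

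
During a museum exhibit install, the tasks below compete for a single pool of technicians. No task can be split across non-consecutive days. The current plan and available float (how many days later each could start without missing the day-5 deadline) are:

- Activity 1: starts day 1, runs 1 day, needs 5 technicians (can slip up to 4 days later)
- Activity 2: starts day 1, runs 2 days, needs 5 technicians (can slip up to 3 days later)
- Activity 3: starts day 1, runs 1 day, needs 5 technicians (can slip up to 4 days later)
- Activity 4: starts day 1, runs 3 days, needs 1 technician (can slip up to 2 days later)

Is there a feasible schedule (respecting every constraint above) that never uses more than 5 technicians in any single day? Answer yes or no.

The minimum achievable peak is 6; 5 < 6, so no feasible schedule stays within the cap.

no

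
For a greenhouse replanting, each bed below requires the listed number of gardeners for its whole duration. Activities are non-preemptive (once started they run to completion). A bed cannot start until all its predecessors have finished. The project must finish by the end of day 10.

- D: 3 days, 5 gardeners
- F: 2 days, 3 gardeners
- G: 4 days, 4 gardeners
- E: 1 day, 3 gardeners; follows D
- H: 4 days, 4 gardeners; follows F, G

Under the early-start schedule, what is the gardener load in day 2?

At early start, day 2 has: D, F, G.
Demand: 5 + 3 + 4 = 12.

12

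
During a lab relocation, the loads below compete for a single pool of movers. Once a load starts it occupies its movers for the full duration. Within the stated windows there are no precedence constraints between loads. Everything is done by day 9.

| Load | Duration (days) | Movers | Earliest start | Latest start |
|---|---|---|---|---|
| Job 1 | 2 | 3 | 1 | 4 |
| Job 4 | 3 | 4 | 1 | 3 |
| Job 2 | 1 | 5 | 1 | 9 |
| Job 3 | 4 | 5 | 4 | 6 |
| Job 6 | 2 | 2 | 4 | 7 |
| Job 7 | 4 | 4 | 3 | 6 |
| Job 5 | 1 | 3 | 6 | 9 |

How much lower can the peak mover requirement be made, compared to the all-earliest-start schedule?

3

Early-start peak: d1:12  d2:7  d3:8  d4:11  d5:11  d6:12  d7:5  d8:0  d9:0 ⇒ 12.
Leveled (Job 1@1, Job 4@1, Job 2@3, Job 3@4, Job 6@4, Job 7@6, Job 5@8): d1:7  d2:7  d3:9  d4:7  d5:7  d6:9  d7:9  d8:7  d9:4 ⇒ 9.
Reduction 12 − 9 = 3.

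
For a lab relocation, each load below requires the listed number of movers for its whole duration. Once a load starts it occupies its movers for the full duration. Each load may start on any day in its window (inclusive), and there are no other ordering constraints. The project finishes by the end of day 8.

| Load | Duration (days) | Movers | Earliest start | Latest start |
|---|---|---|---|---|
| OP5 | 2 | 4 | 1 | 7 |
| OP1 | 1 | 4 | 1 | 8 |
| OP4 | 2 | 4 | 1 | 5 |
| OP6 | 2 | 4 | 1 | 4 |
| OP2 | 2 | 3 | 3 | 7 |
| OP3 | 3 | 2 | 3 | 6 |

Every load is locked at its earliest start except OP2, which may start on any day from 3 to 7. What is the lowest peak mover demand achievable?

OP2@3: d1:16  d2:12  d3:5  d4:5  d5:2  d6:0  d7:0  d8:0 → peak 16
OP2@4: d1:16  d2:12  d3:2  d4:5  d5:5  d6:0  d7:0  d8:0 → peak 16
OP2@5: d1:16  d2:12  d3:2  d4:2  d5:5  d6:3  d7:0  d8:0 → peak 16
OP2@6: d1:16  d2:12  d3:2  d4:2  d5:2  d6:3  d7:3  d8:0 → peak 16
OP2@7: d1:16  d2:12  d3:2  d4:2  d5:2  d6:0  d7:3  d8:3 → peak 16
Best is OP2@3, peak 16.

16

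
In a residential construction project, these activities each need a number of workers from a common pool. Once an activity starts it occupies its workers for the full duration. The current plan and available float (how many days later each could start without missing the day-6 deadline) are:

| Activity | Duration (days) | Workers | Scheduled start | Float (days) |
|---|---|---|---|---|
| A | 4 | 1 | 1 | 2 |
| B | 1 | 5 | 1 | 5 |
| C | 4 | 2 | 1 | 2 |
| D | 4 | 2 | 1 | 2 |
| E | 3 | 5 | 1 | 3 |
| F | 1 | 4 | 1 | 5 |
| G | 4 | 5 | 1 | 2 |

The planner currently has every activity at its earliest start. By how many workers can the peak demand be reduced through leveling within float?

9

Early-start peak: d1:24  d2:15  d3:15  d4:10  d5:0  d6:0 ⇒ 24.
Leveled (A@1, B@1, C@1, D@1, E@1, F@2, G@3): d1:15  d2:14  d3:15  d4:10  d5:5  d6:5 ⇒ 15.
Reduction 24 − 15 = 9.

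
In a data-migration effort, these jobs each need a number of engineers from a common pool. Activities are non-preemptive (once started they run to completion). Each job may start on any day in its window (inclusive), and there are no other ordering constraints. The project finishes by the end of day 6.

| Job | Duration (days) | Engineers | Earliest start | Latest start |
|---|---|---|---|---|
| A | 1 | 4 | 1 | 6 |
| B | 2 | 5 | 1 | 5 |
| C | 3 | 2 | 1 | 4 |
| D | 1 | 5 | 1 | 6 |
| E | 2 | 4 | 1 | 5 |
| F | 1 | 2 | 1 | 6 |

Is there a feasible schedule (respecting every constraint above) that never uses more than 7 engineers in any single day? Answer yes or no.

Schedule A@1, B@2, C@1, D@4, E@5, F@4: d1:6  d2:7  d3:7  d4:7  d5:4  d6:4 — peak 7 ≤ 7.

yes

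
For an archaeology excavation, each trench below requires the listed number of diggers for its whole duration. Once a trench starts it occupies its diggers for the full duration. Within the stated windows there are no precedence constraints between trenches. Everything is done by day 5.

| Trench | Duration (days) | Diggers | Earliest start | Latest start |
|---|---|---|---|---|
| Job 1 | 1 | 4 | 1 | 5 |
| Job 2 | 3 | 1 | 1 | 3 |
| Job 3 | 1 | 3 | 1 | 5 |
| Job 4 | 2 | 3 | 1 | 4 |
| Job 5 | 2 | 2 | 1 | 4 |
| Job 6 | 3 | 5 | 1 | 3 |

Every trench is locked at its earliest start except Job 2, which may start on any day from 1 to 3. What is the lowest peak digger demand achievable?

Job 2@1: d1:18  d2:11  d3:6  d4:0  d5:0 → peak 18
Job 2@2: d1:17  d2:11  d3:6  d4:1  d5:0 → peak 17
Job 2@3: d1:17  d2:10  d3:6  d4:1  d5:1 → peak 17
Best is Job 2@2, peak 17.

17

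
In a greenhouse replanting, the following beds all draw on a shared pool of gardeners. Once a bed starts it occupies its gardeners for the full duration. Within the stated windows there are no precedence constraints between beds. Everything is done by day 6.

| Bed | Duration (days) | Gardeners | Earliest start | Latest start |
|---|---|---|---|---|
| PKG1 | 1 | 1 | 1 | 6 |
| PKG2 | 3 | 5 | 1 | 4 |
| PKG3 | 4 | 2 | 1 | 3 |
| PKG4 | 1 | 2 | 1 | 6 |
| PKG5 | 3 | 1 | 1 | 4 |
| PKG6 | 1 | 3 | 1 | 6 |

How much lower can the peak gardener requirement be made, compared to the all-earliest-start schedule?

7

Early-start peak: d1:14  d2:8  d3:8  d4:2  d5:0  d6:0 ⇒ 14.
Leveled (PKG1@1, PKG2@1, PKG3@2, PKG4@4, PKG5@4, PKG6@5): d1:6  d2:7  d3:7  d4:5  d5:6  d6:1 ⇒ 7.
Reduction 14 − 7 = 7.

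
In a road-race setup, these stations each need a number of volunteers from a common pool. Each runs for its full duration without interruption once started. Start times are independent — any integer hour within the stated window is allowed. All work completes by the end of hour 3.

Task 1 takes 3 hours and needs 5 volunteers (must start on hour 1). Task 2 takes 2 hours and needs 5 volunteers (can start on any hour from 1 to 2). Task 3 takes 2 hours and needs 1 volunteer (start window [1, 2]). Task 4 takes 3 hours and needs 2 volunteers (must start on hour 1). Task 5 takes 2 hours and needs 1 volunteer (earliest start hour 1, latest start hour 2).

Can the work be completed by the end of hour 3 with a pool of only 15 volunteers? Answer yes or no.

Schedule Task 1@1, Task 2@1, Task 3@1, Task 4@1, Task 5@1: h1:14  h2:14  h3:7 — peak 14 ≤ 15.

yes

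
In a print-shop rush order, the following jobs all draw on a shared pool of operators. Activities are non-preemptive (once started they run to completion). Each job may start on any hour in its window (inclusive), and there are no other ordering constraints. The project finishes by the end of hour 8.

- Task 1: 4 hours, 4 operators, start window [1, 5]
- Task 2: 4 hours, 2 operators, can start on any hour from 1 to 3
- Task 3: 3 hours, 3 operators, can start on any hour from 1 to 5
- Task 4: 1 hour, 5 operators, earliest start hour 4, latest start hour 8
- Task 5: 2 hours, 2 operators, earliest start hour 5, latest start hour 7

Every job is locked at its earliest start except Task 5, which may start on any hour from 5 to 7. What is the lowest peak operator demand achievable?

11

Task 5@5: h1:9  h2:9  h3:9  h4:11  h5:2  h6:2  h7:0  h8:0 → peak 11
Task 5@6: h1:9  h2:9  h3:9  h4:11  h5:0  h6:2  h7:2  h8:0 → peak 11
Task 5@7: h1:9  h2:9  h3:9  h4:11  h5:0  h6:0  h7:2  h8:2 → peak 11
Best is Task 5@5, peak 11.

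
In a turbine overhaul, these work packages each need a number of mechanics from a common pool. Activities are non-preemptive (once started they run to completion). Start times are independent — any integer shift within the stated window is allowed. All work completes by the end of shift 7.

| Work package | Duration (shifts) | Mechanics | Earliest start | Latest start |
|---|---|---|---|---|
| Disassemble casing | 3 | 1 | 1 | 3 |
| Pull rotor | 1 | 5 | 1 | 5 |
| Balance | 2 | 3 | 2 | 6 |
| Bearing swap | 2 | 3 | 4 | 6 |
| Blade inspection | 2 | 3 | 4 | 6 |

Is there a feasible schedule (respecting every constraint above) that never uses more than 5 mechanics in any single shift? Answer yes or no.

Schedule Disassemble casing@2, Pull rotor@1, Balance@2, Bearing swap@4, Blade inspection@6: s1:5  s2:4  s3:4  s4:4  s5:3  s6:3  s7:3 — peak 5 ≤ 5.

yes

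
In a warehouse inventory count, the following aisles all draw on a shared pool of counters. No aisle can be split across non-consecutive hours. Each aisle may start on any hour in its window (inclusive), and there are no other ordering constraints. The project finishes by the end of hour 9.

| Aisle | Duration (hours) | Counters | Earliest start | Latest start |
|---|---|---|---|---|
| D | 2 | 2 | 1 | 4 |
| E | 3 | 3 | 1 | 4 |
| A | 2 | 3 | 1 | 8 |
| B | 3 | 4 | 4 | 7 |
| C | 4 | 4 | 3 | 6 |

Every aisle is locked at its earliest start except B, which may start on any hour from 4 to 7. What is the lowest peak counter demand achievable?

8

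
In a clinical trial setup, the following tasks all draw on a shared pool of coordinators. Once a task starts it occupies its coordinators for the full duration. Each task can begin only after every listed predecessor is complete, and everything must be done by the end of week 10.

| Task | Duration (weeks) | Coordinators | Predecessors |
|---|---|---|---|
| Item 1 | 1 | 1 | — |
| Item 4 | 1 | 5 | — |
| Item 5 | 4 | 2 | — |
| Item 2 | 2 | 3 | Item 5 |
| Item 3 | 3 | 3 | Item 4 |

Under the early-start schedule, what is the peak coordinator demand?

8

Early-start schedule: Item 1@1, Item 4@1, Item 5@1, Item 2@5, Item 3@2.
Load per week: week 1: 8, week 2: 5, week 3: 5, week 4: 5, week 5: 3, week 6: 3, week 7: 0, week 8: 0, week 9: 0, week 10: 0.
Peak is 8.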